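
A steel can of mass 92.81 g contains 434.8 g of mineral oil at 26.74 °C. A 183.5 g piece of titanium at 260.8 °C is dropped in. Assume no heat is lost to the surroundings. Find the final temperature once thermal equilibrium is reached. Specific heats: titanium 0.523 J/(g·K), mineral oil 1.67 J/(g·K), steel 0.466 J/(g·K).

T_f ≈ 52.7 °C

Energy conservation, ΣQ = 0:
183.5·0.523·(T − 260.8) + 434.8·1.67·(T − 26.74) + 92.81·0.466·(T − 26.74) = 0
95.97(T − 260.8) + 726.12(T − 26.74) + 43.25(T − 26.74) = 0
(95.97 + 726.12 + 43.25) T = 95.97·260.8 + 726.12·26.74 + 43.25·26.74
T = 45602 / 865.34 = 52.7 °C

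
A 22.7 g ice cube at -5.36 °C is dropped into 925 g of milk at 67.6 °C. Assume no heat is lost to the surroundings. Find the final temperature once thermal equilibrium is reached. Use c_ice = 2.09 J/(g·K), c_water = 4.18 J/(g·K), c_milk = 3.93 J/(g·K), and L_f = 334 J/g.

T_f ≈ 63.8 °C

Energy conservation, ΣQ = 0:
ice -5.36→0 °C: 22.7·2.09·5.36 = 254.29; latent heat to melt: 22.7·334 = 7581.8; meltwater 0→T: 22.7·4.18·T = 94.89 T; milk: 3635.2(T − 67.6)
3730.1 T = 245743 − 7836.1 = 237907
T ≈ 63.78 °C. Since T > 0 °C, the all-ice-melts assumption holds.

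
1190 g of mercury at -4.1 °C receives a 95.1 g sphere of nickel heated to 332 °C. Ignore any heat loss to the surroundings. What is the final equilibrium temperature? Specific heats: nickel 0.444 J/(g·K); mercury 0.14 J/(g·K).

T_f ≈ 63.9 °C

Net heat exchanged in the isolated system is zero:
95.1×0.444×(T − 332) + 1190×0.14×(T − (-4.1)) = 0
42.22(T − 332) + 166.6(T − (-4.1)) = 0
208.82 T = 13335
T = 13335/208.82 ≈ 63.86 °C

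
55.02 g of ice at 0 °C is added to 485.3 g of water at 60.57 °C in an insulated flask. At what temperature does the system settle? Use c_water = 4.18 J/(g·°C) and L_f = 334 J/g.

Net heat exchanged in the isolated system is zero:
fusion: m_ice L_f = 55.02·334 = 18377; meltwater 0→T: 55.02·4.18·T = 229.98 T; water cools: 485.3·4.18·(T − 60.57) = 2028.6(T − 60.57)
2258.5 T = 122870 − 18377 = 104493
T ≈ 46.27 °C (positive, so assuming full melt was valid).

T_f ≈ 46.3 °C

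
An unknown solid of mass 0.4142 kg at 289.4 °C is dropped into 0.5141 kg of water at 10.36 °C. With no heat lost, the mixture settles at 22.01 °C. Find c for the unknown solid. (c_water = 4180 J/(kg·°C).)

c ≈ 226 J/(kg·°C)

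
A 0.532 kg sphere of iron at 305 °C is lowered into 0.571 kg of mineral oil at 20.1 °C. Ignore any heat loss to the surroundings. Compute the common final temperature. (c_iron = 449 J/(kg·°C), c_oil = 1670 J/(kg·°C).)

T_f ≈ 77.2 °C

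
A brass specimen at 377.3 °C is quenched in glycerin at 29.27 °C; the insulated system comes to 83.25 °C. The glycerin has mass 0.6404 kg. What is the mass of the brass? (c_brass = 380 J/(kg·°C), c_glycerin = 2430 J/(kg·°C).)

m ≈ 0.752 kg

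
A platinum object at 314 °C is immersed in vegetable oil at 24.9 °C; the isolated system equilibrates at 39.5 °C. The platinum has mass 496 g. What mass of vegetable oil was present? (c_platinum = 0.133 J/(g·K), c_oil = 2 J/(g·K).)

m ≈ 620 g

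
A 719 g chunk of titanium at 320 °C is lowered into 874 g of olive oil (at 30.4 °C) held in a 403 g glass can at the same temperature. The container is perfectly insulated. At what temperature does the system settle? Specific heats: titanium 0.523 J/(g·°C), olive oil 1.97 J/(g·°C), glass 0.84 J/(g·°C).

T_f ≈ 75.1 °C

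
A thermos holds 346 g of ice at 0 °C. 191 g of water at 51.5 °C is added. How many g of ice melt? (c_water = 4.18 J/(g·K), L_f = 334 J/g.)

m_melted ≈ 123 g

Cooling the water to 0 °C releases 191×4.18×51.5 = 41117 J.
Melting all 346 g of ice would need 346×334 = 115564 J.
That's not enough to melt it all — equilibrium is at 0 °C with ice remaining.
m_melt = 41117 / L_f = 123.1 g.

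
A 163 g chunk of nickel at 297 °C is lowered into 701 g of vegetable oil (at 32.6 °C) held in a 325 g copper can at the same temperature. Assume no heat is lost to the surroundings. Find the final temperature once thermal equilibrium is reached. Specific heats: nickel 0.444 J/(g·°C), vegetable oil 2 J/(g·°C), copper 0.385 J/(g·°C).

T_f ≈ 44.6 °C

Energy conservation, ΣQ = 0:
163*0.444*(T − 297) + 701*2*(T − 32.6) + 325*0.385*(T − 32.6) = 0
(72.37 + 1402 + 125.12) T = 72.37*297 + 1402*32.6 + 125.12*32.6
T = 71279 / 1599.5 = 44.6 °C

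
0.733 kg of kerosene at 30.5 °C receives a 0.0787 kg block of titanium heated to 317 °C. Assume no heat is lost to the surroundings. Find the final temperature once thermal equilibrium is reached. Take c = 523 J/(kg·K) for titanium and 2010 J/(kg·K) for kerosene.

T_f ≈ 38.3 °C

|Q_titanium| = |Q_kerosene|:
0.0787×523×(317 − T) = 0.733×2010×(T − 30.5)
41.16(317 − T) = 1473.3(T − 30.5)
1514.5 T = 57984  ⇒  T ≈ 38.29 °C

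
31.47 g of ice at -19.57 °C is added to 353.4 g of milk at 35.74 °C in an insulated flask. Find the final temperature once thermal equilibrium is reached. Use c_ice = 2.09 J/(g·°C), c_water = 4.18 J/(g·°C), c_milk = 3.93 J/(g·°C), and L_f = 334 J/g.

T_f ≈ 24.9 °C

Conservation of energy gives ΣQ = 0:
warm ice to 0 °C: 31.47·2.09·(0 − (-19.57)) = 1287.2
  latent heat to melt: 31.47·334 = 10511
  meltwater 0→T: 31.47·4.18·T = 131.54 T
  milk: 1388.9(T − 35.74)
1520.4 T = 49638 − 11798 = 37840
T ≈ 24.89 °C (positive, so assuming full melt was valid).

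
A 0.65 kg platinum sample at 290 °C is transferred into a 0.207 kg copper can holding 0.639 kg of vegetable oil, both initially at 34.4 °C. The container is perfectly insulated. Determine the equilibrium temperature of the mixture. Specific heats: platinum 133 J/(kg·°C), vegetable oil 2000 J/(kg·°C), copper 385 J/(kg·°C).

T_f ≈ 49.7 °C

Setting the total heat transfer to zero:
0.65×133×(T − 290) + 0.639×2000×(T − 34.4) + 0.207×385×(T − 34.4) = 0
1444.1 T = 71775
T ≈ 49.70 °C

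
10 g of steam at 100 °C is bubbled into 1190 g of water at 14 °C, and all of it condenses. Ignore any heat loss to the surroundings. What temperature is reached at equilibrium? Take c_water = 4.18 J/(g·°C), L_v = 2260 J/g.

Energy conservation, ΣQ = 0:
condense steam: −10×2260 = −22600
  condensate cools 100→T: 10×4.18×(T − 100) = 41.8(T − 100)
  original water: 4974.2(T − 14)
5016 T = 22600 + 4180 + 69639 = 96419
T ≈ 19.22 °C (< 100 °C, so full condensation is consistent).

T_f ≈ 19.2 °C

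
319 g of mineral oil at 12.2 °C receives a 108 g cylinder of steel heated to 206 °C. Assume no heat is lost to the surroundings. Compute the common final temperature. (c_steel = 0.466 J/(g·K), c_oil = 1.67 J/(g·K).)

T_f ≈ 28.9 °C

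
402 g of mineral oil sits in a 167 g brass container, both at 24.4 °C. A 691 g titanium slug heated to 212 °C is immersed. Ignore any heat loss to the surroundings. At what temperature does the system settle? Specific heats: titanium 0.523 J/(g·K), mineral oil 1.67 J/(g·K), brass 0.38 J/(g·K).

T_f ≈ 86.2 °C

Net heat exchanged in the isolated system is zero:
691×0.523×(T − 212) + 402×1.67×(T − 24.4) + 167×0.38×(T − 24.4) = 0
1096.2 T = 94544
T = 94544/1096.2 ≈ 86.25 °C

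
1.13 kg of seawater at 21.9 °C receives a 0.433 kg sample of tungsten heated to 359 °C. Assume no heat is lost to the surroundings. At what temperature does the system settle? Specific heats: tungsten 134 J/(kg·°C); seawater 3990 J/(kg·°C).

T_f ≈ 26.2 °C

Net heat exchanged in the isolated system is zero:
0.433×134×(T − 359) + 1.13×3990×(T − 21.9) = 0
58.02(T − 359) + 4508.7(T − 21.9) = 0
4566.7 T = 119570
T ≈ 26.18 °C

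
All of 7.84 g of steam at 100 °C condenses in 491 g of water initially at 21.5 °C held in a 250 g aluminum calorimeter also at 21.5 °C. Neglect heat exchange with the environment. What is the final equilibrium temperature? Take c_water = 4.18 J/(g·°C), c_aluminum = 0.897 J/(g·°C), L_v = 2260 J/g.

Taking heat into each body as positive, Σ m c ΔT = 0:
condense steam: −7.84·2260 = −17718; condensed water 100 °C→T: 32.77(T − 100); water warms: 491·4.18·(T − 21.5) = 2052.4(T − 21.5); aluminum cup: 250·0.897·(T − 21.5) = 224.25(T − 21.5)
2309.4 T = 17718 + 3277.1 + 48948 = 69943
T ≈ 30.29 °C, under the boiling point, so the assumption holds.

T_f ≈ 30.3 °C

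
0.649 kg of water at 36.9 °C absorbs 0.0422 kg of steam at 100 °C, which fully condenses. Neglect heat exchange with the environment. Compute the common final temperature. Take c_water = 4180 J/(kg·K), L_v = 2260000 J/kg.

T_f ≈ 73.8 °C

Energy balance with sensible and latent terms:
latent heat released on condensation: 0.0422×2260000 = 95372
  condensate cools 100→T: 0.0422×4180×(T − 100) = 176.4(T − 100)
  original water: 2712.8(T − 36.9)
2889.2 T = 95372 + 17640 + 100103 = 213115
T ≈ 73.76 °C, under the boiling point, so the assumption holds.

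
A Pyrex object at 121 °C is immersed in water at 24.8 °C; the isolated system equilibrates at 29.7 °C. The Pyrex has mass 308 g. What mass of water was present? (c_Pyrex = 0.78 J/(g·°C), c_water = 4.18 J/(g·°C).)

Heat lost by the Pyrex = heat gained by the water:
308×0.78×(121 − 29.7) = m×4.18×(29.7 − 24.8)
20.48 m = 21934  ⇒  m ≈ 1071 g

m ≈ 1070 g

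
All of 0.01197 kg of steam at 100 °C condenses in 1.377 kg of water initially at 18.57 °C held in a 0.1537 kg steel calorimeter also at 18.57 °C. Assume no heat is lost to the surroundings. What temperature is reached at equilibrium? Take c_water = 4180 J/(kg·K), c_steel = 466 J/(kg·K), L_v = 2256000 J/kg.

Energy balance with sensible and latent terms:
steam→water at 100 °C releases m L_v = 0.01197×2256000 = 27004
  condensed water 100 °C→T: 50.03(T − 100)
  original water: 5755.9(T − 18.57)
  cup: 71.62(T − 18.57)
5877.5 T = 27004 + 5003.5 + 108216 = 140224
T ≈ 23.86 °C — below 100 °C, confirming all the steam condensed.

T_f ≈ 23.9 °C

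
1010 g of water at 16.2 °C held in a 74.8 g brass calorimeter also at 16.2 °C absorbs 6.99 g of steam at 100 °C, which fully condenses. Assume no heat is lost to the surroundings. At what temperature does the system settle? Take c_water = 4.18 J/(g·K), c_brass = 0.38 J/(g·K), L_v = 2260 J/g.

Energy balance with sensible and latent terms:
steam→water at 100 °C releases m L_v = 6.99·2260 = 15797; condensate cools 100→T: 6.99·4.18·(T − 100) = 29.22(T − 100); water warms: 1010·4.18·(T − 16.2) = 4221.8(T − 16.2); cup: 28.42(T − 16.2)
4279.4 T = 15797 + 2921.8 + 68854 = 87573
T ≈ 20.46 °C (< 100 °C, so full condensation is consistent).

T_f ≈ 20.5 °C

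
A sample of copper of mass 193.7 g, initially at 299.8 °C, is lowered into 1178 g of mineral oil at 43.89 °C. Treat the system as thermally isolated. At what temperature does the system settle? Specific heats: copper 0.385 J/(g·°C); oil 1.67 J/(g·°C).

Energy conservation, ΣQ = 0:
193.7·0.385·(T − 299.8) + 1178·1.67·(T − 43.89) = 0
2041.8 T = 108700
T ≈ 53.24 °C

T_f ≈ 53.2 °C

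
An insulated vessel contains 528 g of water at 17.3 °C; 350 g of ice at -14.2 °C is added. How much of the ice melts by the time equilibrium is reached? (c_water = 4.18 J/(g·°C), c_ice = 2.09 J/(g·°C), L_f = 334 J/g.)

m_melted ≈ 83.2 g

Heat available from the water dropping to 0 °C: 528×4.18×17.3 = 38182 J.
Warming the ice to 0 °C takes 350×2.09×14.2 = 10387 J, leaving 27794 J for melting.
Fully melting the ice requires m_ice L_f = 350×334 = 116900 J.
27794 J < 116900 J, so only part of the ice melts and the system sits at 0 °C.
Mass melted = 27794/334 ≈ 83.22 g.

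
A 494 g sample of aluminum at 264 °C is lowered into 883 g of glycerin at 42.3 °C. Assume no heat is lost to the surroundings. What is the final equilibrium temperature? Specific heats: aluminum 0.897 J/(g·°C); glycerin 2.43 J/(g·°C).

T_f ≈ 80.2 °C

Energy conservation, ΣQ = 0:
494*0.897*(T − 264) + 883*2.43*(T − 42.3) = 0
443.12(T − 264) + 2145.7(T − 42.3) = 0
2588.8 T = 207746
T ≈ 80.25 °C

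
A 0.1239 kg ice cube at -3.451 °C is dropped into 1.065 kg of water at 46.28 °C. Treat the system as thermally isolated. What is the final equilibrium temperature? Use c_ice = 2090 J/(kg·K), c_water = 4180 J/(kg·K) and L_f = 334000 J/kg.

T_f ≈ 33.0 °C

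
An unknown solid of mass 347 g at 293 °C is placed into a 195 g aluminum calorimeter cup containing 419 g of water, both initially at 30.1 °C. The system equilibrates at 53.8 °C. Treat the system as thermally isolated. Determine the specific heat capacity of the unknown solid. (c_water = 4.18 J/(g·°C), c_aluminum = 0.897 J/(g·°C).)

c ≈ 0.55 J/(g·°C)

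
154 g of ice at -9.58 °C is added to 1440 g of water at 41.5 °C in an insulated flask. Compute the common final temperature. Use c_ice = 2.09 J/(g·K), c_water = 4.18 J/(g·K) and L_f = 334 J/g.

T_f ≈ 29.3 °C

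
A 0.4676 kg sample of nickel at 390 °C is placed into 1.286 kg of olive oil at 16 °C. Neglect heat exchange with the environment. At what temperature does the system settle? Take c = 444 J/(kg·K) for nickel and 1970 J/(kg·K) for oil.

T_f is the heat-capacity-weighted average of the initial temperatures:
T_f = (207.61·390 + 2533.4·16) / (207.61 + 2533.4)
    = 121504 / 2741 ≈ 44.33 °C

T_f ≈ 44.3 °C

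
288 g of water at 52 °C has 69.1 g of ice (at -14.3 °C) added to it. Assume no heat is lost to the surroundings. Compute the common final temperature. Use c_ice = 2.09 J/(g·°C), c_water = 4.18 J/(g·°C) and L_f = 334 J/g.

T_f ≈ 25.1 °C

Taking heat into each body as positive, Σ m c ΔT = 0:
warm ice to 0 °C: 69.1·2.09·(0 − (-14.3)) = 2065.2; fusion: m_ice L_f = 69.1·334 = 23079; warm the meltwater: 288.84 T; water cools: 288·4.18·(T − 52) = 1203.8(T − 52)
1492.7 T = 62600 − 25145 = 37455
T ≈ 25.09 °C (positive, so assuming full melt was valid).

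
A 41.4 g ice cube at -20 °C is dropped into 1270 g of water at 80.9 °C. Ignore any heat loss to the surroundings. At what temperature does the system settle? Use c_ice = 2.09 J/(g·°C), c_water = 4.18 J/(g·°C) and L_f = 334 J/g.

T_f ≈ 75.5 °C

Energy conservation, ΣQ = 0:
warm ice to 0 °C: 41.4×2.09×(0 − (-20)) = 1730.5
  latent heat to melt: 41.4×334 = 13828
  warm the meltwater: 173.05 T
  water cools: 1270×4.18×(T − 80.9) = 5308.6(T − 80.9)
5481.7 T = 429466 − 15558 = 413908
T ≈ 75.51 °C — above 0 °C, consistent with complete melting.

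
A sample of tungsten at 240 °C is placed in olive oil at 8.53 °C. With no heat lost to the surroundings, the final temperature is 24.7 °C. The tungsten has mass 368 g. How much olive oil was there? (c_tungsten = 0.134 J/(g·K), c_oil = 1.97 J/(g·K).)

Setting the total heat transfer to zero:
368×0.134×(24.7 − 240) + m×1.97×(24.7 − 8.53) = 0
31.85 m = 10617
m = 10617/31.85 ≈ 333.3 g

m ≈ 333 g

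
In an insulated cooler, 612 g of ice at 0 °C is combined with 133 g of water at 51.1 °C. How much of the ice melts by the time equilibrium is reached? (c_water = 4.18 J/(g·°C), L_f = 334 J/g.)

m_melted ≈ 85.1 g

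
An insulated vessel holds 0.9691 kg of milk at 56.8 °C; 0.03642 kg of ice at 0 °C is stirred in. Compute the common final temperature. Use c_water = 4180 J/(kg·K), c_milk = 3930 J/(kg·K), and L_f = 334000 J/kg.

T_f ≈ 51.5 °C

Taking heat into each body as positive, Σ m c ΔT = 0:
latent heat to melt: 0.03642·334000 = 12164
  warm the meltwater: 152.24 T
  milk: 3808.6(T − 56.8)
3960.8 T = 216326 − 12164 = 204162
T ≈ 51.55 °C (positive, so assuming full melt was valid).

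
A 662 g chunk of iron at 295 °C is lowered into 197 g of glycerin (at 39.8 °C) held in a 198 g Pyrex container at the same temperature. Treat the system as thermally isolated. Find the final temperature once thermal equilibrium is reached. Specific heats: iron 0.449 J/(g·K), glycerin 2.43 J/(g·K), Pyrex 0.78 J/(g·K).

T_f ≈ 121.3 °C

Setting the total heat transfer to zero:
662·0.449·(T − 295) + 197·2.43·(T − 39.8) + 198·0.78·(T − 39.8) = 0
297.24(T − 295) + 478.71(T − 39.8) + 154.44(T − 39.8) = 0
(297.24 + 478.71 + 154.44) T = 297.24·295 + 478.71·39.8 + 154.44·39.8
T ≈ 121.33 °C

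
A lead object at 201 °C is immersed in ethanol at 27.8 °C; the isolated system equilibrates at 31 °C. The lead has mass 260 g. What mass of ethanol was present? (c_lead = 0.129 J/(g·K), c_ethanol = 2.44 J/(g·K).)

m ≈ 730 g

Let T be the final temperature. ΣQ_i = 0:
260·0.129·(31 − 201) + m·2.44·(31 − 27.8) = 0
7.808 m = 5701.8
m = 5701.8/7.808 ≈ 730.3 g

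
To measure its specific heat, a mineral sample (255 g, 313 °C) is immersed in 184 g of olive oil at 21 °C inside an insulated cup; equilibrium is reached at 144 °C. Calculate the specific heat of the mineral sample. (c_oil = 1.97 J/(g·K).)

Taking heat into each body as positive, Σ m c ΔT = 0:
255×c×(144 − 313) + 184×1.97×(144 − 21) = 0
-43095 c = -44585
c = -44585/-43095 ≈ 1.035 J/(g·K)

c ≈ 1.03 J/(g·K)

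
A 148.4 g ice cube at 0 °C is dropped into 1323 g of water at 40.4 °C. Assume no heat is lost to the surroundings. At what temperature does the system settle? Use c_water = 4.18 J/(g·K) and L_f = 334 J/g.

T_f ≈ 28.3 °C

Setting the total heat transfer to zero:
latent heat to melt: 148.4×334 = 49566; meltwater 0→T: 148.4×4.18×T = 620.31 T; water cools: 1323×4.18×(T − 40.4) = 5530.1(T − 40.4)
6150.5 T = 223418 − 49566 = 173852
T ≈ 28.27 °C — above 0 °C, consistent with complete melting.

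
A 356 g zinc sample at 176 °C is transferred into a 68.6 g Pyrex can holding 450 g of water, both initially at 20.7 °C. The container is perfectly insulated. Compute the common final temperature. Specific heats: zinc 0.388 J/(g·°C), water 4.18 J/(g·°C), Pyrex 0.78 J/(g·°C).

T_f ≈ 31.0 °C

Setting the total heat transfer to zero:
356×0.388×(T − 176) + 450×4.18×(T − 20.7) + 68.6×0.78×(T − 20.7) = 0
138.13(T − 176) + 1881(T − 20.7) + 53.51(T − 20.7) = 0
(138.13 + 1881 + 53.51) T = 138.13×176 + 1881×20.7 + 53.51×20.7
T = 64355 / 2072.6 = 31 °C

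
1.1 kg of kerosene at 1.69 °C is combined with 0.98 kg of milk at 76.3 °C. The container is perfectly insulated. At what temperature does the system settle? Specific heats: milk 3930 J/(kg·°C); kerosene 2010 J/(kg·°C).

With ΣQ=0 the equilibrium temperature is the m·c-weighted mean:
T_f = (3851.4×76.3 + 2211×1.69) / (3851.4 + 2211)
    = 297598 / 6062.4 ≈ 49.09 °C

T_f ≈ 49.1 °C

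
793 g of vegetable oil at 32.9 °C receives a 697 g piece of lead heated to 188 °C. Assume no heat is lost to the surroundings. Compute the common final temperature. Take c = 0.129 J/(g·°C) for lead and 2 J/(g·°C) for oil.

T_f ≈ 41.2 °C

With ΣQ=0 the equilibrium temperature is the m·c-weighted mean:
T_f = (89.91*188 + 1586*32.9) / (89.91 + 1586)
    = 69083 / 1675.9 ≈ 41.22 °C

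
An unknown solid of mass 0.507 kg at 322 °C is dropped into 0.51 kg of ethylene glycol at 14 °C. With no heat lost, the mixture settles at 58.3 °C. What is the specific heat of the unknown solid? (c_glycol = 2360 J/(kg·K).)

c ≈ 399 J/(kg·K)

Energy conservation, ΣQ = 0:
0.507·c·(58.3 − 322) + 0.51·2360·(58.3 − 14) = 0
-133.7 c = -53319
c = -53319/-133.7 ≈ 398.8 J/(kg·K)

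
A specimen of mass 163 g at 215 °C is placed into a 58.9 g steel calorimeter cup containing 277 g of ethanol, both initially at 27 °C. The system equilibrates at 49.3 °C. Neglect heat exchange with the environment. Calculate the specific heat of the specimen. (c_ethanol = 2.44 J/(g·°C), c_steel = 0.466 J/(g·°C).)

c ≈ 0.581 J/(g·°C)

Let T be the final temperature. ΣQ_i = 0:
163·c·(49.3 − 215) + 277·2.44·(49.3 − 27) + 58.9·0.466·(49.3 − 27) = 0
-27009 c = -15684
c = -15684/-27009 ≈ 0.5807 J/(g·°C)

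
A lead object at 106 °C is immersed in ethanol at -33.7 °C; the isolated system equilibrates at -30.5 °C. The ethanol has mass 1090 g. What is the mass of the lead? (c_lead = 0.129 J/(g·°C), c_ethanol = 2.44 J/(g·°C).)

Taking heat into each body as positive, Σ m c ΔT = 0:
m×0.129×(-30.5 − 106) + 1090×2.44×(-30.5 − (-33.7)) = 0
-17.61 m = -8510.7
m = -8510.7/-17.61 ≈ 483.3 g

m ≈ 483 g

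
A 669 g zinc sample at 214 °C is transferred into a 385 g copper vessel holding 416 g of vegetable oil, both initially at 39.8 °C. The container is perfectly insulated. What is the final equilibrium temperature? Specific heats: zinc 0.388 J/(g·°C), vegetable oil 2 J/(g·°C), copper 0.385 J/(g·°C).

T_f ≈ 76.3 °C

Let T be the final temperature. ΣQ_i = 0:
669*0.388*(T − 214) + 416*2*(T − 39.8) + 385*0.385*(T − 39.8) = 0
259.57(T − 214) + 832(T − 39.8) + 148.22(T − 39.8) = 0
1239.8 T = 94561
T ≈ 76.27 °C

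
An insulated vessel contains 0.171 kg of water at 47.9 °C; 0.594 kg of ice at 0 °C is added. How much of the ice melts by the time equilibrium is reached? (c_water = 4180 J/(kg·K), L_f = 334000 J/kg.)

m_melted ≈ 0.103 kg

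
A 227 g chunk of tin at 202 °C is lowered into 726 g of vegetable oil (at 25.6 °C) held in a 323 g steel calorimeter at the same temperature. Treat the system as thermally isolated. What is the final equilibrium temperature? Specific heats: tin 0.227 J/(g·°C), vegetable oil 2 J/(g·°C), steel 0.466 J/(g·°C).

Let T be the final temperature. ΣQ_i = 0:
227*0.227*(T − 202) + 726*2*(T − 25.6) + 323*0.466*(T − 25.6) = 0
(51.53 + 1452 + 150.52) T = 51.53*202 + 1452*25.6 + 150.52*25.6
T = 51433 / 1654 = 31.1 °C

T_f ≈ 31.1 °C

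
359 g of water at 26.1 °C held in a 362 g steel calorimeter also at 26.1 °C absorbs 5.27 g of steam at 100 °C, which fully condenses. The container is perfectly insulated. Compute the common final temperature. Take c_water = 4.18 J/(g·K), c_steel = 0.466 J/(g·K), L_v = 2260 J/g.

T_f ≈ 34.1 °C

Setting the total heat transfer to zero:
steam→water at 100 °C releases m L_v = 5.27×2260 = 11910
  condensate cools 100→T: 5.27×4.18×(T − 100) = 22.03(T − 100)
  original water: 1500.6(T − 26.1)
  steel cup: 362×0.466×(T − 26.1) = 168.69(T − 26.1)
1691.3 T = 11910 + 2202.9 + 43569 = 57682
T ≈ 34.10 °C — below 100 °C, confirming all the steam condensed.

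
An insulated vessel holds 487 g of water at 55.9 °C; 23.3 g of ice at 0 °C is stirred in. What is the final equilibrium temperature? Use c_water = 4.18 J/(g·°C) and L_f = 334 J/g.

Sum of m c ΔT and latent-heat terms is zero:
melt ice: 23.3·334 = 7782.2
  meltwater 0→T: 23.3·4.18·T = 97.39 T
  water: 2035.7(T − 55.9)
2133.1 T = 113793 − 7782.2 = 106011
T ≈ 49.70 °C. Since T > 0 °C, the all-ice-melts assumption holds.

T_f ≈ 49.7 °C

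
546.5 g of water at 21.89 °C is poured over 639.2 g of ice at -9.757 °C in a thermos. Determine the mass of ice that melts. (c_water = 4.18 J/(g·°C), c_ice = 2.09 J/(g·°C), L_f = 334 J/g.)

Heat available from the water dropping to 0 °C: 546.5×4.18×21.89 = 50005 J.
Of that, 639.2×2.09×9.757 = 13035 J goes to bring the ice to 0 °C, leaving 36970 J.
Fully melting the ice requires m_ice L_f = 639.2×334 = 213493 J.
That's not enough to melt it all — equilibrium is at 0 °C with ice remaining.
Mass melted = 36970/334 ≈ 110.7 g.

m_melted ≈ 111 g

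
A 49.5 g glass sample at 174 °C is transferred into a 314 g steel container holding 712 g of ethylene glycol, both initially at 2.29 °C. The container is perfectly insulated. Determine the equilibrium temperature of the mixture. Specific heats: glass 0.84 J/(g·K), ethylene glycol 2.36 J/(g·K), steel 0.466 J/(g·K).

T_f ≈ 6.1 °C

With ΣQ=0 the equilibrium temperature is the m·c-weighted mean:
T_f = (41.58*174 + 1680.3*2.29 + 146.32*2.29) / (41.58 + 1680.3 + 146.32)
    = 11418 / 1868.2 ≈ 6.11 °C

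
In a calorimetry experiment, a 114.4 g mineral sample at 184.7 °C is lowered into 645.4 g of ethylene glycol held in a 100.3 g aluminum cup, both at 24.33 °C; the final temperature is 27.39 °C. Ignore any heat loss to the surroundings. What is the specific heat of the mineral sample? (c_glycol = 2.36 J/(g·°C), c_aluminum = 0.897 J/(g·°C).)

c ≈ 0.274 J/(g·°C)

Heat gained plus heat lost sum to zero:
114.4×c×(27.39 − 184.7) + 645.4×2.36×(27.39 − 24.33) + 100.3×0.897×(27.39 − 24.33) = 0
-17996 c = -4936.1
c = -4936.1/-17996 ≈ 0.2743 J/(g·°C)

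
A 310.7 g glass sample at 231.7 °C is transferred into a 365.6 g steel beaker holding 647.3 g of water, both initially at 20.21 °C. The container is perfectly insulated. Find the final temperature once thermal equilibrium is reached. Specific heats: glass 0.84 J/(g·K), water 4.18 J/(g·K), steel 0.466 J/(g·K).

T_f ≈ 37.8 °C

Net heat exchanged in the isolated system is zero:
310.7·0.84·(T − 231.7) + 647.3·4.18·(T − 20.21) + 365.6·0.466·(T − 20.21) = 0
3137.1 T = 118597
T = 118597 / 3137.1 = 37.8 °C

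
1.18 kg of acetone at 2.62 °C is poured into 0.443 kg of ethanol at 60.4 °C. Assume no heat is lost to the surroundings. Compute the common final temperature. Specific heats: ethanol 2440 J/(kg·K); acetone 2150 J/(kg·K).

T_f ≈ 19.9 °C

Taking heat into each body as positive, Σ m c ΔT = 0:
0.443·2440·(T − 60.4) + 1.18·2150·(T − 2.62) = 0
3617.9 T = 71935
T = 71935/3617.9 ≈ 19.88 °C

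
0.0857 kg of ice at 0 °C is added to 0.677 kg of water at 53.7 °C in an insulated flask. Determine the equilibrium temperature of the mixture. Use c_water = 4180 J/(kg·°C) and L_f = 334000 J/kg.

Let T be the final temperature. ΣQ_i = 0:
fusion: m_ice L_f = 0.0857·334000 = 28624; meltwater 0→T: 0.0857·4180·T = 358.23 T; water: 2829.9(T − 53.7)
3188.1 T = 151963 − 28624 = 123340
T ≈ 38.69 °C (positive, so assuming full melt was valid).

T_f ≈ 38.7 °C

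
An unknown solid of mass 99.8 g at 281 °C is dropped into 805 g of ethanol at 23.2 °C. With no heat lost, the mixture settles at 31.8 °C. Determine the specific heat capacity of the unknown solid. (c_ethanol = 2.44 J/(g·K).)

Setting the total heat transfer to zero:
99.8·c·(31.8 − 281) + 805·2.44·(31.8 − 23.2) = 0
-24870 c = -16892
c = -16892/-24870 ≈ 0.6792 J/(g·K)

c ≈ 0.679 J/(g·K)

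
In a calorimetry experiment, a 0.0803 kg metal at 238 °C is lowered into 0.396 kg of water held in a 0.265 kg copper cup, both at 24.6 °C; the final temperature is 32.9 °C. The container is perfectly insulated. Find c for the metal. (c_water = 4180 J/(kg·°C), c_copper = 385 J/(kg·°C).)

Net heat exchanged in the isolated system is zero:
0.0803×c×(32.9 − 238) + 0.396×4180×(32.9 − 24.6) + 0.265×385×(32.9 − 24.6) = 0
-16.47 c = -14586
c = -14586/-16.47 ≈ 885.6 J/(kg·°C)

c ≈ 886 J/(kg·°C)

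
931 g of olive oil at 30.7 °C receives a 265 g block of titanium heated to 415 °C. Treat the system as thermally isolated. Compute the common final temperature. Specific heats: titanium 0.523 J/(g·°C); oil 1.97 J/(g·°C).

T_f ≈ 57.7 °C

Conservation of energy gives ΣQ = 0:
265×0.523×(T − 415) + 931×1.97×(T − 30.7) = 0
(138.59 + 1834.1) T = 138.59×415 + 1834.1×30.7
T ≈ 57.70 °C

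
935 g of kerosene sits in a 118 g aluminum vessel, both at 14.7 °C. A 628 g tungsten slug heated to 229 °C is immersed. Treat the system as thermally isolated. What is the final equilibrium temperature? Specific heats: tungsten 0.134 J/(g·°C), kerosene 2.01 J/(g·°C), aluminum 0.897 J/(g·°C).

T_f ≈ 23.4 °C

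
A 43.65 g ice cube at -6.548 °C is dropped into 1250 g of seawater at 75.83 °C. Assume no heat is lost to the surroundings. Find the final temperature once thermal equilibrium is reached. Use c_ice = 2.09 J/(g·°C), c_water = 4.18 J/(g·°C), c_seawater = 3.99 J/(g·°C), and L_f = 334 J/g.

Setting the total heat transfer to zero:
ice -6.548→0 °C: 43.65·2.09·6.548 = 597.36
  fusion: m_ice L_f = 43.65·334 = 14579
  meltwater 0→T: 43.65·4.18·T = 182.46 T
  seawater cools: 1250·3.99·(T − 75.83) = 4987.5(T − 75.83)
5170 T = 378202 − 15176 = 363026
T ≈ 70.22 °C. Since T > 0 °C, the all-ice-melts assumption holds.

T_f ≈ 70.2 °C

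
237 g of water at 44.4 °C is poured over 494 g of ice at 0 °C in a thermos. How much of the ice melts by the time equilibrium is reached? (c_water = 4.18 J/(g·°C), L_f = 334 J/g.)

m_melted ≈ 132 g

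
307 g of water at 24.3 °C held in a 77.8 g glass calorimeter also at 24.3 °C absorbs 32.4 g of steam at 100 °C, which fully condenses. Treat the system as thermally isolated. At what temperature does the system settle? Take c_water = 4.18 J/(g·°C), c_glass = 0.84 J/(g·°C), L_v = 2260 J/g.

T_f ≈ 80.5 °C

Net heat exchanged in the isolated system is zero:
condense steam: −32.4·2260 = −73224; condensate cools 100→T: 32.4·4.18·(T − 100) = 135.43(T − 100); original water: 1283.3(T − 24.3); cup: 65.35(T − 24.3)
1484 T = 73224 + 13543 + 32771 = 119538
T ≈ 80.55 °C, under the boiling point, so the assumption holds.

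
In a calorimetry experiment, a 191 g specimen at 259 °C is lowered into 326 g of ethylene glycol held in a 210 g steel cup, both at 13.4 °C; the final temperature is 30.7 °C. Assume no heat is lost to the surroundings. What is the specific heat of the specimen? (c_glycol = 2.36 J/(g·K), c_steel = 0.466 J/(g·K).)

c ≈ 0.344 J/(g·K)

Energy conservation, ΣQ = 0:
191×c×(30.7 − 259) + 326×2.36×(30.7 − 13.4) + 210×0.466×(30.7 − 13.4) = 0
-43605 c = -15003
c = -15003/-43605 ≈ 0.3441 J/(g·K)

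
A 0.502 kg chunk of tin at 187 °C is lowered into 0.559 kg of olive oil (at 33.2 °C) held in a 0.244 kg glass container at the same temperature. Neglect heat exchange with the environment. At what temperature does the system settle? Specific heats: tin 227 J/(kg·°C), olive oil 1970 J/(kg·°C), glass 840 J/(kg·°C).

Setting the total heat transfer to zero:
0.502*227*(T − 187) + 0.559*1970*(T − 33.2) + 0.244*840*(T − 33.2) = 0
113.95(T − 187) + 1101.2(T − 33.2) + 204.96(T − 33.2) = 0
1420.1 T = 64675
T = 64675 / 1420.1 = 45.5 °C

T_f ≈ 45.5 °C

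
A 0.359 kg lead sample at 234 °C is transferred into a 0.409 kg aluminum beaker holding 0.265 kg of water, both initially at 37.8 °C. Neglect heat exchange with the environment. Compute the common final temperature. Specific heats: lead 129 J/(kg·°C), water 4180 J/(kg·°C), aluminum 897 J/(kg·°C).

T_f ≈ 43.8 °C

Let T be the final temperature. ΣQ_i = 0:
0.359·129·(T − 234) + 0.265·4180·(T − 37.8) + 0.409·897·(T − 37.8) = 0
1520.9 T = 66576
T = 66576/1520.9 ≈ 43.77 °C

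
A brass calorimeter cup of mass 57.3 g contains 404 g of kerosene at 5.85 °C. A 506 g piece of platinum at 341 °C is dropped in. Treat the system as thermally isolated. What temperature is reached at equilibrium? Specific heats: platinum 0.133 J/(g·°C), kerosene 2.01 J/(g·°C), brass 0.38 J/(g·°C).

Net heat exchanged in the isolated system is zero:
506×0.133×(T − 341) + 404×2.01×(T − 5.85) + 57.3×0.38×(T − 5.85) = 0
(67.3 + 812.04 + 21.77) T = 67.3×341 + 812.04×5.85 + 21.77×5.85
T = 27826/901.11 ≈ 30.88 °C

T_f ≈ 30.9 °C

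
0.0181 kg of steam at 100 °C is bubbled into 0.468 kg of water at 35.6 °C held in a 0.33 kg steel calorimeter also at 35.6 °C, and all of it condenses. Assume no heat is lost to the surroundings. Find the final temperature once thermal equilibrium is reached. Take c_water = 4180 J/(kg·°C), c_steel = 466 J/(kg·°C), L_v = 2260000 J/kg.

T_f ≈ 56.5 °C

Heat gained plus heat lost sum to zero:
condense steam: −0.0181×2260000 = −40906
  condensate cools 100→T: 0.0181×4180×(T − 100) = 75.66(T − 100)
  original water: 1956.2(T − 35.6)
  steel cup: 0.33×466×(T − 35.6) = 153.78(T − 35.6)
2185.7 T = 40906 + 7565.8 + 75117 = 123589
T ≈ 56.54 °C (< 100 °C, so full condensation is consistent).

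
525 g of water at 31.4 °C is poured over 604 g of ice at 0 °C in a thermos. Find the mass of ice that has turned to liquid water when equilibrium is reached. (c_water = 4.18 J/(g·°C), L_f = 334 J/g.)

m_melted ≈ 206 g

Water can give up m c ΔT = 525×4.18×31.4 = 68907 J before reaching 0 °C.
Fully melting the ice requires m_ice L_f = 604×334 = 201736 J.
Since 68907 < 201736 J, not all the ice melts; equilibrium is at 0 °C.
m_melt = 68907 / L_f = 206.3 g.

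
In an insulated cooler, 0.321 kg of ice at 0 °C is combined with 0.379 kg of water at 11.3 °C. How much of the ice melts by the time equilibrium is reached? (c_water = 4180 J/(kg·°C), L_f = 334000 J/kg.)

m_melted ≈ 0.0536 kg

Cooling the water to 0 °C releases 0.379×4180×11.3 = 17902 J.
Fully melting the ice requires m_ice L_f = 0.321×334000 = 107214 J.
Since 17902 < 107214 J, not all the ice melts; equilibrium is at 0 °C.
m_melted×334000 = 17902  ⇒  m_melted ≈ 0.0536 kg.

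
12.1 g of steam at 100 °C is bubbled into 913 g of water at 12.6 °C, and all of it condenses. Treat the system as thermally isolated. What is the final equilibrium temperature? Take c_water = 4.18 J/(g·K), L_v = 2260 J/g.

T_f ≈ 20.8 °C

Net heat exchanged in the isolated system is zero:
latent heat released on condensation: 12.1·2260 = 27346; condensed water 100 °C→T: 50.58(T − 100); water warms: 913·4.18·(T − 12.6) = 3816.3(T − 12.6)
3866.9 T = 27346 + 5057.8 + 48086 = 80490
T ≈ 20.81 °C, under the boiling point, so the assumption holds.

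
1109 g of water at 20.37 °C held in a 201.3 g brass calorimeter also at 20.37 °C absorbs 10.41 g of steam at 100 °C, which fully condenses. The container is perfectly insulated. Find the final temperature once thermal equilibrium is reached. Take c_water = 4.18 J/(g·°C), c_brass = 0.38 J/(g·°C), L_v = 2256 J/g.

Taking heat into each body as positive, Σ m c ΔT = 0:
latent heat released on condensation: 10.41·2256 = 23485; condensate cools 100→T: 10.41·4.18·(T − 100) = 43.51(T − 100); original water: 4635.6(T − 20.37); brass cup: 201.3·0.38·(T − 20.37) = 76.49(T − 20.37)
4755.6 T = 23485 + 4351.4 + 95986 = 123822
T ≈ 26.04 °C, under the boiling point, so the assumption holds.

T_f ≈ 26.0 °C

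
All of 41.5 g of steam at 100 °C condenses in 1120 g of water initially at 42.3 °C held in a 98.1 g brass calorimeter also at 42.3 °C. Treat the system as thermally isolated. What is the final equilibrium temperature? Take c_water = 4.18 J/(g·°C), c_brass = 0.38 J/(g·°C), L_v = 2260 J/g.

Let T be the final temperature. ΣQ_i = 0:
condense steam: −41.5×2260 = −93790; condensed water 100 °C→T: 173.47(T − 100); water warms: 1120×4.18×(T − 42.3) = 4681.6(T − 42.3); brass cup: 98.1×0.38×(T − 42.3) = 37.28(T − 42.3)
4892.3 T = 93790 + 17347 + 199609 = 310746
T ≈ 63.52 °C, under the boiling point, so the assumption holds.

T_f ≈ 63.5 °C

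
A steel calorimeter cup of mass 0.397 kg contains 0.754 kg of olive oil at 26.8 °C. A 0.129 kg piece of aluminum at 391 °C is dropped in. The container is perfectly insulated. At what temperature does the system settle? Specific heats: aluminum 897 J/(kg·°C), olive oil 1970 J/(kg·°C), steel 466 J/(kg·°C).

T_f ≈ 50.4 °C

Energy conservation, ΣQ = 0:
0.129*897*(T − 391) + 0.754*1970*(T − 26.8) + 0.397*466*(T − 26.8) = 0
115.71(T − 391) + 1485.4(T − 26.8) + 185(T − 26.8) = 0
1786.1 T = 90010
T = 90010/1786.1 ≈ 50.39 °C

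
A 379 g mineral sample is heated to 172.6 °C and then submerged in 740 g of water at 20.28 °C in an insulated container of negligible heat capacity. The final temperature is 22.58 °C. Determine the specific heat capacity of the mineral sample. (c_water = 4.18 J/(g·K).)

Energy conservation, ΣQ = 0:
379×c×(22.58 − 172.6) + 740×4.18×(22.58 − 20.28) = 0
-56858 c = -7114.4
c = -7114.4/-56858 ≈ 0.1251 J/(g·K)

c ≈ 0.125 J/(g·K)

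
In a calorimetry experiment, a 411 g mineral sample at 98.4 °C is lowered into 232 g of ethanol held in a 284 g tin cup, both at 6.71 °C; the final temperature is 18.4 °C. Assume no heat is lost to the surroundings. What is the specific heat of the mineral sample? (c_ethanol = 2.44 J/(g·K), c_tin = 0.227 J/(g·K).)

Heat gained plus heat lost sum to zero:
411·c·(18.4 − 98.4) + 232·2.44·(18.4 − 6.71) + 284·0.227·(18.4 − 6.71) = 0
-32880 c = -7371.1
c = -7371.1/-32880 ≈ 0.2242 J/(g·K)

c ≈ 0.224 J/(g·K)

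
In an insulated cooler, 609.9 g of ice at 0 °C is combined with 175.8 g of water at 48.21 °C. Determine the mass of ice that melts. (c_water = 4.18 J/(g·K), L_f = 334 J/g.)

Heat available from the water dropping to 0 °C: 175.8·4.18·48.21 = 35427 J.
Fully melting the ice requires m_ice L_f = 609.9·334 = 203707 J.
35427 J < 203707 J, so only part of the ice melts and the system sits at 0 °C.
m_melted·334 = 35427  ⇒  m_melted ≈ 106.1 g.

m_melted ≈ 106 g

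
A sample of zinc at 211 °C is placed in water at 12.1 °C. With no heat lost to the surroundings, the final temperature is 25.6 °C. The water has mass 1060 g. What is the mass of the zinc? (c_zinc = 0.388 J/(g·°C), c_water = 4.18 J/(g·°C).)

m ≈ 832 g

|Q_zinc| = |Q_water|:
m×0.388×(211 − 25.6) = 1060×4.18×(25.6 − 12.1)
71.94 m = 59816  ⇒  m ≈ 831.5 g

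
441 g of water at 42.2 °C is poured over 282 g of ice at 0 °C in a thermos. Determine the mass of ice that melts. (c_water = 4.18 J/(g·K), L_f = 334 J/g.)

Heat available from the water dropping to 0 °C: 441·4.18·42.2 = 77791 J.
Melting all 282 g of ice would need 282·334 = 94188 J.
77791 J < 94188 J, so only part of the ice melts and the system sits at 0 °C.
m_melt = 77791 / L_f = 232.9 g.

m_melted ≈ 233 g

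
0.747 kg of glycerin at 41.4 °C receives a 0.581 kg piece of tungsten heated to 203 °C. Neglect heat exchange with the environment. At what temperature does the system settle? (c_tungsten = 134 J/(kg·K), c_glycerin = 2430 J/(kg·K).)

T_f ≈ 48.0 °C

|Q_tungsten| = |Q_glycerin|:
0.581*134*(203 − T) = 0.747*2430*(T − 41.4)
77.85(203 − T) = 1815.2(T − 41.4)
1893.1 T = 90954  ⇒  T ≈ 48.05 °C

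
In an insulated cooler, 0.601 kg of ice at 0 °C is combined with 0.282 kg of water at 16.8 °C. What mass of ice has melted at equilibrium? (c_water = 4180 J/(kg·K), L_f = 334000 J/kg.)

m_melted ≈ 0.0593 kg

Cooling the water to 0 °C releases 0.282×4180×16.8 = 19803 J.
Melting all 0.601 kg of ice would need 0.601×334000 = 200734 J.
That's not enough to melt it all — equilibrium is at 0 °C with ice remaining.
m_melt = 19803 / L_f = 0.05929 kg.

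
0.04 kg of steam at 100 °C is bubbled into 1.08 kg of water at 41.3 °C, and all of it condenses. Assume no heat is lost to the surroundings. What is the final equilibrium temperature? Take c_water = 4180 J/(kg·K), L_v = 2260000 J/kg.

T_f ≈ 62.7 °C

Energy balance with sensible and latent terms:
condense steam: −0.04·2260000 = −90400
  condensate cools 100→T: 0.04·4180·(T − 100) = 167.2(T − 100)
  water warms: 1.08·4180·(T − 41.3) = 4514.4(T − 41.3)
4681.6 T = 90400 + 16720 + 186445 = 293565
T ≈ 62.71 °C (< 100 °C, so full condensation is consistent).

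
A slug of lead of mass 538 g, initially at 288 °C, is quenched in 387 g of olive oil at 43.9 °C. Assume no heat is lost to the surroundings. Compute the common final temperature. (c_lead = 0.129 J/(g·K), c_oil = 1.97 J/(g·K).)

Let T be the final temperature. ΣQ_i = 0:
538*0.129*(T − 288) + 387*1.97*(T − 43.9) = 0
69.4(T − 288) + 762.39(T − 43.9) = 0
(69.4 + 762.39) T = 69.4*288 + 762.39*43.9
T = 53457 / 831.79 = 64.3 °C

T_f ≈ 64.3 °C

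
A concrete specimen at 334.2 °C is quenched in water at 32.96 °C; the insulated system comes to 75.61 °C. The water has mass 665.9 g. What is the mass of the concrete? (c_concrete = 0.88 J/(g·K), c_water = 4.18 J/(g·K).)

m ≈ 522 g

Heat lost by the concrete = heat gained by the water:
m·0.88·(334.2 − 75.61) = 665.9·4.18·(75.61 − 32.96)
227.56 m = 118715  ⇒  m ≈ 521.7 g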